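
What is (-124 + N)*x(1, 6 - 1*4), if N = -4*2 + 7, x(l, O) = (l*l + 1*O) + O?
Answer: -625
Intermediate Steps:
x(l, O) = l**2 + 2*O (x(l, O) = (l**2 + O) + O = (O + l**2) + O = l**2 + 2*O)
N = -1 (N = -8 + 7 = -1)
(-124 + N)*x(1, 6 - 1*4) = (-124 - 1)*(1**2 + 2*(6 - 1*4)) = -125*(1 + 2*(6 - 4)) = -125*(1 + 2*2) = -125*(1 + 4) = -125*5 = -625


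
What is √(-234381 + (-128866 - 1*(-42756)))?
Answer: I*√320491 ≈ 566.12*I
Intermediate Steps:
√(-234381 + (-128866 - 1*(-42756))) = √(-234381 + (-128866 + 42756)) = √(-234381 - 86110) = √(-320491) = I*√320491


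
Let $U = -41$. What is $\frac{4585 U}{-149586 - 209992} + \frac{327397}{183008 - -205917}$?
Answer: $\frac{190836824591}{139848873650} \approx 1.3646$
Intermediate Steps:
$\frac{4585 U}{-149586 - 209992} + \frac{327397}{183008 - -205917} = \frac{4585 \left(-41\right)}{-149586 - 209992} + \frac{327397}{183008 - -205917} = - \frac{187985}{-359578} + \frac{327397}{183008 + 205917} = \left(-187985\right) \left(- \frac{1}{359578}\right) + \frac{327397}{388925} = \frac{187985}{359578} + 327397 \cdot \frac{1}{388925} = \frac{187985}{359578} + \frac{327397}{388925} = \frac{190836824591}{139848873650}$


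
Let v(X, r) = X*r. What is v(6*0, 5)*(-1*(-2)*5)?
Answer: 0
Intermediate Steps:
v(6*0, 5)*(-1*(-2)*5) = ((6*0)*5)*(-1*(-2)*5) = (0*5)*(2*5) = 0*10 = 0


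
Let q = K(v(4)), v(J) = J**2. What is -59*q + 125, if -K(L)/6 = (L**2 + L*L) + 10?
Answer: 184913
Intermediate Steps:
K(L) = -60 - 12*L**2 (K(L) = -6*((L**2 + L*L) + 10) = -6*((L**2 + L**2) + 10) = -6*(2*L**2 + 10) = -6*(10 + 2*L**2) = -60 - 12*L**2)
q = -3132 (q = -60 - 12*(4**2)**2 = -60 - 12*16**2 = -60 - 12*256 = -60 - 3072 = -3132)
-59*q + 125 = -59*(-3132) + 125 = 184788 + 125 = 184913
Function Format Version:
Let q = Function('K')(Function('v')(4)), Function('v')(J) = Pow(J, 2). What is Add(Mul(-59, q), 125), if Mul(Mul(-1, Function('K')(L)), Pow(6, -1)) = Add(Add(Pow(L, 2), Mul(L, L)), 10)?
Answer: 184913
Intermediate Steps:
Function('K')(L) = Add(-60, Mul(-12, Pow(L, 2))) (Function('K')(L) = Mul(-6, Add(Add(Pow(L, 2), Mul(L, L)), 10)) = Mul(-6, Add(Add(Pow(L, 2), Pow(L, 2)), 10)) = Mul(-6, Add(Mul(2, Pow(L, 2)), 10)) = Mul(-6, Add(10, Mul(2, Pow(L, 2)))) = Add(-60, Mul(-12, Pow(L, 2))))
q = -3132 (q = Add(-60, Mul(-12, Pow(Pow(4, 2), 2))) = Add(-60, Mul(-12, Pow(16, 2))) = Add(-60, Mul(-12, 256)) = Add(-60, -3072) = -3132)
Add(Mul(-59, q), 125) = Add(Mul(-59, -3132), 125) = Add(184788, 125) = 184913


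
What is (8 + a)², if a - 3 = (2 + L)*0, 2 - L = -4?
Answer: 121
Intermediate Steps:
L = 6 (L = 2 - 1*(-4) = 2 + 4 = 6)
a = 3 (a = 3 + (2 + 6)*0 = 3 + 8*0 = 3 + 0 = 3)
(8 + a)² = (8 + 3)² = 11² = 121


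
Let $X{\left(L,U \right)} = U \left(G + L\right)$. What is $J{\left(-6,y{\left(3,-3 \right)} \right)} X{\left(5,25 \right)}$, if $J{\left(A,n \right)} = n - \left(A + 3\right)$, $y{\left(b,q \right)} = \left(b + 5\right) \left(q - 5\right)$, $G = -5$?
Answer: $0$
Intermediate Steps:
$y{\left(b,q \right)} = \left(-5 + q\right) \left(5 + b\right)$ ($y{\left(b,q \right)} = \left(5 + b\right) \left(-5 + q\right) = \left(-5 + q\right) \left(5 + b\right)$)
$X{\left(L,U \right)} = U \left(-5 + L\right)$
$J{\left(A,n \right)} = -3 + n - A$ ($J{\left(A,n \right)} = n - \left(3 + A\right) = -3 + n - A$)
$J{\left(-6,y{\left(3,-3 \right)} \right)} X{\left(5,25 \right)} = \left(-3 + \left(-25 - 15 + 5 \left(-3\right) + 3 \left(-3\right)\right) - -6\right) 25 \left(-5 + 5\right) = \left(-3 - 64 + 6\right) 25 \cdot 0 = \left(-3 - 64 + 6\right) 0 = \left(-61\right) 0 = 0$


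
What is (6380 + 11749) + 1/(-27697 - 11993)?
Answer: 719540009/39690 ≈ 18129.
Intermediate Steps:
(6380 + 11749) + 1/(-27697 - 11993) = 18129 + 1/(-39690) = 18129 - 1/39690 = 719540009/39690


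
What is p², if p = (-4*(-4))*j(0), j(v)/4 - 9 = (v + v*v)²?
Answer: 331776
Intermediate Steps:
j(v) = 36 + 4*(v + v²)² (j(v) = 36 + 4*(v + v*v)² = 36 + 4*(v + v²)²)
p = 576 (p = (-4*(-4))*(36 + 4*0²*(1 + 0)²) = 16*(36 + 4*0*1²) = 16*(36 + 4*0*1) = 16*(36 + 0) = 16*36 = 576)
p² = 576² = 331776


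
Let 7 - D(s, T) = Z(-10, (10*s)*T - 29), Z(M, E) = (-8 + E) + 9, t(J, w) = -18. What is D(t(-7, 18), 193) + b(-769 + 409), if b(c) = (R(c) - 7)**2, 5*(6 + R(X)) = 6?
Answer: 872856/25 ≈ 34914.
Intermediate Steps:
R(X) = -24/5 (R(X) = -6 + (1/5)*6 = -6 + 6/5 = -24/5)
Z(M, E) = 1 + E
D(s, T) = 35 - 10*T*s (D(s, T) = 7 - (1 + ((10*s)*T - 29)) = 7 - (1 + (10*T*s - 29)) = 7 - (1 + (-29 + 10*T*s)) = 7 - (-28 + 10*T*s) = 7 + (28 - 10*T*s) = 35 - 10*T*s)
b(c) = 3481/25 (b(c) = (-24/5 - 7)**2 = (-59/5)**2 = 3481/25)
D(t(-7, 18), 193) + b(-769 + 409) = (35 - 10*193*(-18)) + 3481/25 = (35 + 34740) + 3481/25 = 34775 + 3481/25 = 872856/25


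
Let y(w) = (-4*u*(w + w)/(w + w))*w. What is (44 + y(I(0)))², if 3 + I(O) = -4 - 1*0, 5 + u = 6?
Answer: 5184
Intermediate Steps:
u = 1 (u = -5 + 6 = 1)
I(O) = -7 (I(O) = -3 + (-4 - 1*0) = -3 + (-4 + 0) = -3 - 4 = -7)
y(w) = -4*w (y(w) = (-4*(w + w)/(w + w))*w = (-4*(2*w)/((2*w)))*w = (-4*(2*w)*(1/(2*w)))*w = (-4)*w = (-4*1)*w = -4*w)
(44 + y(I(0)))² = (44 - 4*(-7))² = (44 + 28)² = 72² = 5184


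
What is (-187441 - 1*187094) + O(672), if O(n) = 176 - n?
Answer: -375031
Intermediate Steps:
(-187441 - 1*187094) + O(672) = (-187441 - 1*187094) + (176 - 1*672) = (-187441 - 187094) + (176 - 672) = -374535 - 496 = -375031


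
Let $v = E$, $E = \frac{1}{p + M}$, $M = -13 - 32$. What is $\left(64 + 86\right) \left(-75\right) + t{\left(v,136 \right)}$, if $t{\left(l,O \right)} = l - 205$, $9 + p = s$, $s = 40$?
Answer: $- \frac{160371}{14} \approx -11455.0$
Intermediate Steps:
$M = -45$
$p = 31$ ($p = -9 + 40 = 31$)
$E = - \frac{1}{14}$ ($E = \frac{1}{31 - 45} = \frac{1}{-14} = - \frac{1}{14} \approx -0.071429$)
$v = - \frac{1}{14} \approx -0.071429$
$t{\left(l,O \right)} = -205 + l$
$\left(64 + 86\right) \left(-75\right) + t{\left(v,136 \right)} = \left(64 + 86\right) \left(-75\right) - \frac{2871}{14} = 150 \left(-75\right) - \frac{2871}{14} = -11250 - \frac{2871}{14} = - \frac{160371}{14}$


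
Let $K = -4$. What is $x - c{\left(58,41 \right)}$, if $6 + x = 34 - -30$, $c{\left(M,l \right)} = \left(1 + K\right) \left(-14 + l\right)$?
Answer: $139$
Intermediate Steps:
$c{\left(M,l \right)} = 42 - 3 l$ ($c{\left(M,l \right)} = \left(1 - 4\right) \left(-14 + l\right) = - 3 \left(-14 + l\right) = 42 - 3 l$)
$x = 58$ ($x = -6 + \left(34 - -30\right) = -6 + \left(34 + 30\right) = -6 + 64 = 58$)
$x - c{\left(58,41 \right)} = 58 - \left(42 - 123\right) = 58 - -81 = 58 + 81 = 139$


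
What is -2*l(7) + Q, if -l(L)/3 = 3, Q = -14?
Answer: 4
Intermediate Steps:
l(L) = -9 (l(L) = -3*3 = -9)
-2*l(7) + Q = -2*(-9) - 14 = 18 - 14 = 4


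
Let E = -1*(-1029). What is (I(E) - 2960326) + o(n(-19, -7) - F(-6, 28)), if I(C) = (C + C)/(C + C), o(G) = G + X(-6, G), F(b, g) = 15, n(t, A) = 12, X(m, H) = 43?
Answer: -2960285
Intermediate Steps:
E = 1029
o(G) = 43 + G (o(G) = G + 43 = 43 + G)
I(C) = 1 (I(C) = (2*C)/((2*C)) = (2*C)*(1/(2*C)) = 1)
(I(E) - 2960326) + o(n(-19, -7) - F(-6, 28)) = (1 - 2960326) + (43 + (12 - 1*15)) = -2960325 + (43 + (12 - 15)) = -2960325 + (43 - 3) = -2960325 + 40 = -2960285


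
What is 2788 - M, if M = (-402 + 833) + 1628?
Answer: 729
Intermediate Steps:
M = 2059 (M = 431 + 1628 = 2059)
2788 - M = 2788 - 1*2059 = 2788 - 2059 = 729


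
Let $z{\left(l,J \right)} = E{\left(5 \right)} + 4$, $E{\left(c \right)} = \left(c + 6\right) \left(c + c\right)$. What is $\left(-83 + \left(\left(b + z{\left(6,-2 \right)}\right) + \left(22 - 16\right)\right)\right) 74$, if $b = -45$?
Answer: $-592$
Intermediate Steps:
$E{\left(c \right)} = 2 c \left(6 + c\right)$ ($E{\left(c \right)} = \left(6 + c\right) 2 c = 2 c \left(6 + c\right)$)
$z{\left(l,J \right)} = 114$ ($z{\left(l,J \right)} = 2 \cdot 5 \left(6 + 5\right) + 4 = 2 \cdot 5 \cdot 11 + 4 = 110 + 4 = 114$)
$\left(-83 + \left(\left(b + z{\left(6,-2 \right)}\right) + \left(22 - 16\right)\right)\right) 74 = \left(-83 + \left(\left(-45 + 114\right) + \left(22 - 16\right)\right)\right) 74 = \left(-83 + \left(69 + \left(22 - 16\right)\right)\right) 74 = \left(-83 + \left(69 + 6\right)\right) 74 = \left(-83 + 75\right) 74 = \left(-8\right) 74 = -592$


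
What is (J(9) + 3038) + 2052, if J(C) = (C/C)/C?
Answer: 45811/9 ≈ 5090.1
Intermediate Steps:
J(C) = 1/C
(J(9) + 3038) + 2052 = (1/9 + 3038) + 2052 = 27343/9 + 2052 = 45811/9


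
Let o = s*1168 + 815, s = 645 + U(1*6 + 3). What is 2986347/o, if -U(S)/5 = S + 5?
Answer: 2986347/672415 ≈ 4.4412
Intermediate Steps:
U(S) = -25 - 5*S (U(S) = -5*(S + 5) = -5*(5 + S) = -25 - 5*S)
s = 575 (s = 645 + (-25 - 5*(1*6 + 3)) = 645 + (-25 - 5*(6 + 3)) = 645 + (-25 - 5*9) = 645 + (-25 - 45) = 645 - 70 = 575)
o = 672415 (o = 575*1168 + 815 = 671600 + 815 = 672415)
2986347/o = 2986347/672415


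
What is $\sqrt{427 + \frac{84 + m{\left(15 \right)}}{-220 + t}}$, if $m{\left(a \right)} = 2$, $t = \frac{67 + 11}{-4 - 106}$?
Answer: $\frac{\sqrt{62863304597}}{12139} \approx 20.655$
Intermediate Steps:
$t = - \frac{39}{55}$ ($t = \frac{78}{-110} = 78 \left(- \frac{1}{110}\right) = - \frac{39}{55} \approx -0.70909$)
$\sqrt{427 + \frac{84 + m{\left(15 \right)}}{-220 + t}} = \sqrt{427 + \frac{84 + 2}{-220 - \frac{39}{55}}} = \sqrt{427 + \frac{86}{- \frac{12139}{55}}} = \sqrt{427 + 86 \left(- \frac{55}{12139}\right)} = \sqrt{427 - \frac{4730}{12139}} = \sqrt{\frac{5178623}{12139}} = \frac{\sqrt{62863304597}}{12139}$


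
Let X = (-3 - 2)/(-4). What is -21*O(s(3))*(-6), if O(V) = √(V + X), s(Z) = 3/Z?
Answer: 189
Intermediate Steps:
X = 5/4 (X = -5*(-¼) = 5/4 ≈ 1.2500)
O(V) = √(5/4 + V) (O(V) = √(V + 5/4) = √(5/4 + V))
-21*O(s(3))*(-6) = -21*√(5 + 4*(3/3))/2*(-6) = -21*√(5 + 4*(3*(⅓)))/2*(-6) = -21*√(5 + 4*1)/2*(-6) = -21*√(5 + 4)/2*(-6) = -21*√9/2*(-6) = -21*3/2*(-6) = -63/2*(-6) = 189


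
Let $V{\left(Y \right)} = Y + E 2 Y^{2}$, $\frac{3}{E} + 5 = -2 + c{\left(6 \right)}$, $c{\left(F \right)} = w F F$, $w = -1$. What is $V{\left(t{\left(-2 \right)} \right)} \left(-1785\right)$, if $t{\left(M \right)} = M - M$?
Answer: $0$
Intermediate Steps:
$c{\left(F \right)} = - F^{2}$ ($c{\left(F \right)} = - F F = - F^{2}$)
$t{\left(M \right)} = 0$
$E = - \frac{3}{43}$ ($E = \frac{3}{-5 - 38} = \frac{3}{-43} = 3 \left(- \frac{1}{43}\right) = - \frac{3}{43} \approx -0.069767$)
$V{\left(Y \right)} = Y - \frac{6 Y^{2}}{43}$ ($V{\left(Y \right)} = Y - \frac{3 \cdot 2 Y^{2}}{43} = Y - \frac{6 Y^{2}}{43}$)
$V{\left(t{\left(-2 \right)} \right)} \left(-1785\right) = \frac{1}{43} \cdot 0 \left(43 - 0\right) \left(-1785\right) = \frac{1}{43} \cdot 0 \left(43 + 0\right) \left(-1785\right) = \frac{1}{43} \cdot 0 \cdot 43 \left(-1785\right) = 0 \left(-1785\right) = 0$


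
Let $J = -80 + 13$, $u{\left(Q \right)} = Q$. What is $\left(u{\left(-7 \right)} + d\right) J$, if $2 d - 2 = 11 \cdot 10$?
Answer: $-3283$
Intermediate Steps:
$d = 56$ ($d = 1 + \frac{11 \cdot 10}{2} = 1 + \frac{1}{2} \cdot 110 = 1 + 55 = 56$)
$J = -67$
$\left(u{\left(-7 \right)} + d\right) J = \left(-7 + 56\right) \left(-67\right) = 49 \left(-67\right) = -3283$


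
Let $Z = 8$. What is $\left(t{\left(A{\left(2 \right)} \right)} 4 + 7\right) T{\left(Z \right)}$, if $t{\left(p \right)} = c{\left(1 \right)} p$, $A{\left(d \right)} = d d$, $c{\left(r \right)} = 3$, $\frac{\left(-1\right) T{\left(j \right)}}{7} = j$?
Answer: $-3080$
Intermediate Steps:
$T{\left(j \right)} = - 7 j$
$A{\left(d \right)} = d^{2}$
$t{\left(p \right)} = 3 p$
$\left(t{\left(A{\left(2 \right)} \right)} 4 + 7\right) T{\left(Z \right)} = \left(3 \cdot 2^{2} \cdot 4 + 7\right) \left(\left(-7\right) 8\right) = \left(3 \cdot 4 \cdot 4 + 7\right) \left(-56\right) = \left(12 \cdot 4 + 7\right) \left(-56\right) = \left(48 + 7\right) \left(-56\right) = 55 \left(-56\right) = -3080$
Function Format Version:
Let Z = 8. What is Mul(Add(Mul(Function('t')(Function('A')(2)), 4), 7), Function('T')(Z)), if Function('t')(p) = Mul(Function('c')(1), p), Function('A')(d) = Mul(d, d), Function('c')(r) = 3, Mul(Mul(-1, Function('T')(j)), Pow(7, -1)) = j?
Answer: -3080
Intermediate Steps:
Function('T')(j) = Mul(-7, j)
Function('A')(d) = Pow(d, 2)
Function('t')(p) = Mul(3, p)
Mul(Add(Mul(Function('t')(Function('A')(2)), 4), 7), Function('T')(Z)) = Mul(Add(Mul(Mul(3, Pow(2, 2)), 4), 7), Mul(-7, 8)) = Mul(Add(Mul(Mul(3, 4), 4), 7), -56) = Mul(Add(Mul(12, 4), 7), -56) = Mul(Add(48, 7), -56) = Mul(55, -56) = -3080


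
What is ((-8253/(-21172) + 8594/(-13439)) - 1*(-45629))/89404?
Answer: 12982771509431/25438165537232 ≈ 0.51037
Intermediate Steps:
((-8253/(-21172) + 8594/(-13439)) - 1*(-45629))/89404 = ((-8253*(-1/21172) + 8594*(-1/13439)) + 45629)*(1/89404) = ((8253/21172 - 8594/13439) + 45629)*(1/89404) = (-71040101/284530508 + 45629)*(1/89404) = (12982771509431/284530508)*(1/89404) = 12982771509431/25438165537232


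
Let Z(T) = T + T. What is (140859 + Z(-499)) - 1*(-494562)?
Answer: 634423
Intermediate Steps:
Z(T) = 2*T
(140859 + Z(-499)) - 1*(-494562) = (140859 + 2*(-499)) - 1*(-494562) = (140859 - 998) + 494562 = 139861 + 494562 = 634423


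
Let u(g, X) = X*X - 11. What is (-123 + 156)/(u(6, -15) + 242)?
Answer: 11/152 ≈ 0.072368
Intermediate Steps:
u(g, X) = -11 + X² (u(g, X) = X² - 11 = -11 + X²)
(-123 + 156)/(u(6, -15) + 242) = (-123 + 156)/((-11 + (-15)²) + 242) = 33/((-11 + 225) + 242) = 33/(214 + 242) = 33/456 = 33*(1/456) = 11/152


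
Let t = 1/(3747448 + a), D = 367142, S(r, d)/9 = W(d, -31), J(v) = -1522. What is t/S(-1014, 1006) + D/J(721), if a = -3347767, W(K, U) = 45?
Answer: -29714785543894/123183682605 ≈ -241.22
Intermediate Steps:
S(r, d) = 405 (S(r, d) = 9*45 = 405)
t = 1/399681 (t = 1/(3747448 - 3347767) = 1/399681 ≈ 2.5020e-6)
t/S(-1014, 1006) + D/J(721) = (1/399681)/405 + 367142/(-1522) = (1/399681)*(1/405) + 367142*(-1/1522) = 1/161870805 - 183571/761 = -29714785543894/123183682605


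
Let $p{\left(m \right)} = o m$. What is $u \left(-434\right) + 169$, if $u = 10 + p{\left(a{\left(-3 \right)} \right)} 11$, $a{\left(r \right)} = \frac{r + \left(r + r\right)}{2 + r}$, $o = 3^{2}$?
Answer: $-390865$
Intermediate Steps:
$o = 9$
$a{\left(r \right)} = \frac{3 r}{2 + r}$ ($a{\left(r \right)} = \frac{r + 2 r}{2 + r} = \frac{3 r}{2 + r}$)
$p{\left(m \right)} = 9 m$
$u = 901$ ($u = 10 + 9 \cdot 3 \left(-3\right) \frac{1}{2 - 3} \cdot 11 = 10 + 9 \cdot 3 \left(-3\right) \frac{1}{-1} \cdot 11 = 10 + 9 \cdot 3 \left(-3\right) \left(-1\right) 11 = 10 + 9 \cdot 9 \cdot 11 = 10 + 81 \cdot 11 = 10 + 891 = 901$)
$u \left(-434\right) + 169 = 901 \left(-434\right) + 169 = -391034 + 169 = -390865$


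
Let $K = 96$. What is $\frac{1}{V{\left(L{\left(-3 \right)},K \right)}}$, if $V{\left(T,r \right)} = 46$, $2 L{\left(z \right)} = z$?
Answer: $\frac{1}{46} \approx 0.021739$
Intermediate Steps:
$L{\left(z \right)} = \frac{z}{2}$
$\frac{1}{V{\left(L{\left(-3 \right)},K \right)}} = \frac{1}{46}$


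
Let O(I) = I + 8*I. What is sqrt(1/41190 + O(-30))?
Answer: I*sqrt(458086305810)/41190 ≈ 16.432*I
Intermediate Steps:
O(I) = 9*I
sqrt(1/41190 + O(-30)) = sqrt(1/41190 + 9*(-30)) = sqrt(1/41190 - 270) = sqrt(-11121299/41190) = I*sqrt(458086305810)/41190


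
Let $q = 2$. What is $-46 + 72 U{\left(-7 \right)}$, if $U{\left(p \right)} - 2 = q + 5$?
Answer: $602$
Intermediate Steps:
$U{\left(p \right)} = 9$ ($U{\left(p \right)} = 2 + \left(2 + 5\right) = 2 + 7 = 9$)
$-46 + 72 U{\left(-7 \right)} = -46 + 72 \cdot 9 = -46 + 648 = 602$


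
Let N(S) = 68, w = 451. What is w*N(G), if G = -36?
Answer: 30668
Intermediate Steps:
w*N(G) = 451*68 = 30668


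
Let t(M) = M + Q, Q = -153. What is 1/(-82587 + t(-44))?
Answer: -1/82784 ≈ -1.2080e-5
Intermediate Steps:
t(M) = -153 + M (t(M) = M - 153 = -153 + M)
1/(-82587 + t(-44)) = 1/(-82587 + (-153 - 44)) = 1/(-82587 - 197) = 1/(-82784) = -1/82784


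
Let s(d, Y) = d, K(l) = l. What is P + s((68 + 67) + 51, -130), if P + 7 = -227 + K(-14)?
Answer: -62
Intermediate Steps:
P = -248 (P = -7 + (-227 - 14) = -7 - 241 = -248)
P + s((68 + 67) + 51, -130) = -248 + ((68 + 67) + 51) = -248 + (135 + 51) = -248 + 186 = -62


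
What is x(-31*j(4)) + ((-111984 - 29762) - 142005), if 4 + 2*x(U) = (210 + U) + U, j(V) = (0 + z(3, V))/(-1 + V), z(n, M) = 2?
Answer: -851006/3 ≈ -2.8367e+5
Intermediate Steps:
j(V) = 2/(-1 + V) (j(V) = (0 + 2)/(-1 + V) = 2/(-1 + V))
x(U) = 103 + U (x(U) = -2 + ((210 + U) + U)/2 = -2 + (210 + 2*U)/2 = -2 + (105 + U) = 103 + U)
x(-31*j(4)) + ((-111984 - 29762) - 142005) = (103 - 62/(-1 + 4)) + ((-111984 - 29762) - 142005) = (103 - 62/3) + (-141746 - 142005) = (103 - 62/3) - 283751 = 247/3 - 283751 = -851006/3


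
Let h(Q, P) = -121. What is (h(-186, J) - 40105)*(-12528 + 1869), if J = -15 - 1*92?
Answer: 428768934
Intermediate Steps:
J = -107 (J = -15 - 92 = -107)
(h(-186, J) - 40105)*(-12528 + 1869) = (-121 - 40105)*(-12528 + 1869) = -40226*(-10659) = 428768934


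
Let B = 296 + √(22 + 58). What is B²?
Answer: 87696 + 2368*√5 ≈ 92991.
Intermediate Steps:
B = 296 + 4*√5 (B = 296 + √80 = 296 + 4*√5 ≈ 304.94)
B² = (296 + 4*√5)²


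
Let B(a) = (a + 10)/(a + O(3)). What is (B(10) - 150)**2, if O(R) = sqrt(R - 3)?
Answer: 21904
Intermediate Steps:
O(R) = sqrt(-3 + R)
B(a) = (10 + a)/a (B(a) = (a + 10)/(a + sqrt(-3 + 3)) = (10 + a)/(a + sqrt(0)) = (10 + a)/(a + 0) = (10 + a)/a)
(B(10) - 150)**2 = ((10 + 10)/10 - 150)**2 = ((1/10)*20 - 150)**2 = (2 - 150)**2 = (-148)**2 = 21904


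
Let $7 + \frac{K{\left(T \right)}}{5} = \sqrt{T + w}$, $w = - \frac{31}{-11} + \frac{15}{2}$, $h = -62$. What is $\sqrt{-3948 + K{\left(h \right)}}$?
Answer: $\frac{\sqrt{-1927772 + 110 i \sqrt{25014}}}{22} \approx 0.28477 + 63.112 i$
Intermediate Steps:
$w = \frac{227}{22}$ ($w = \left(-31\right) \left(- \frac{1}{11}\right) + 15 \cdot \frac{1}{2} = \frac{31}{11} + \frac{15}{2} = \frac{227}{22} \approx 10.318$)
$K{\left(T \right)} = -35 + 5 \sqrt{\frac{227}{22} + T}$ ($K{\left(T \right)} = -35 + 5 \sqrt{T + \frac{227}{22}} = -35 + 5 \sqrt{\frac{227}{22} + T}$)
$\sqrt{-3948 + K{\left(h \right)}} = \sqrt{-3948 - \left(35 - \frac{5 \sqrt{4994 + 484 \left(-62\right)}}{22}\right)} = \sqrt{-3948 - \left(35 - \frac{5 \sqrt{4994 - 30008}}{22}\right)} = \sqrt{-3948 - \left(35 - \frac{5 \sqrt{-25014}}{22}\right)} = \sqrt{-3948 - \left(35 - \frac{5 i \sqrt{25014}}{22}\right)} = \sqrt{-3983 + \frac{5 i \sqrt{25014}}{22}}$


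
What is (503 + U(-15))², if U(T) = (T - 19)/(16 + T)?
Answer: 219961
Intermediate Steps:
U(T) = (-19 + T)/(16 + T)
(503 + U(-15))² = (503 + (-19 - 15)/(16 - 15))² = (503 - 34/1)² = (503 + 1*(-34))² = (503 - 34)² = 469² = 219961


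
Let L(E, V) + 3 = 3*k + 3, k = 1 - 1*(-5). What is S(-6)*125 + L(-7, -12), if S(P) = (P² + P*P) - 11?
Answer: 7643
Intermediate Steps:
k = 6 (k = 1 + 5 = 6)
L(E, V) = 18 (L(E, V) = -3 + (3*6 + 3) = -3 + (18 + 3) = -3 + 21 = 18)
S(P) = -11 + 2*P² (S(P) = (P² + P²) - 11 = 2*P² - 11 = -11 + 2*P²)
S(-6)*125 + L(-7, -12) = (-11 + 2*(-6)²)*125 + 18 = (-11 + 2*36)*125 + 18 = (-11 + 72)*125 + 18 = 61*125 + 18 = 7625 + 18 = 7643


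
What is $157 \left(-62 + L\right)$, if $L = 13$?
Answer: $-7693$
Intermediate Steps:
$157 \left(-62 + L\right) = 157 \left(-62 + 13\right) = 157 \left(-49\right) = -7693$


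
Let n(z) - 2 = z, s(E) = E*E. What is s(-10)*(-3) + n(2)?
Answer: -296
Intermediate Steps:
s(E) = E**2
n(z) = 2 + z
s(-10)*(-3) + n(2) = (-10)**2*(-3) + (2 + 2) = 100*(-3) + 4 = -300 + 4 = -296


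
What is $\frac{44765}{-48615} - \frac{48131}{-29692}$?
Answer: $\frac{28877891}{41242188} \approx 0.7002$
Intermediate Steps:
$\frac{44765}{-48615} - \frac{48131}{-29692} = 44765 \left(- \frac{1}{48615}\right) - - \frac{48131}{29692} = - \frac{1279}{1389} + \frac{48131}{29692} = \frac{28877891}{41242188}$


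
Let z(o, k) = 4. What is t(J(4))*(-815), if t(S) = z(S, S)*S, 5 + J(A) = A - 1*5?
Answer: 19560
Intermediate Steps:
J(A) = -10 + A (J(A) = -5 + (A - 1*5) = -5 + (A - 5) = -5 + (-5 + A) = -10 + A)
t(S) = 4*S
t(J(4))*(-815) = (4*(-10 + 4))*(-815) = (4*(-6))*(-815) = -24*(-815) = 19560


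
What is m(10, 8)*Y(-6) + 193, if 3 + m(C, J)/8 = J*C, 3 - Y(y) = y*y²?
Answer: 135097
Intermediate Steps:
Y(y) = 3 - y³ (Y(y) = 3 - y*y² = 3 - y³)
m(C, J) = -24 + 8*C*J (m(C, J) = -24 + 8*(J*C) = -24 + 8*(C*J) = -24 + 8*C*J)
m(10, 8)*Y(-6) + 193 = (-24 + 8*10*8)*(3 - 1*(-6)³) + 193 = (-24 + 640)*(3 - 1*(-216)) + 193 = 616*(3 + 216) + 193 = 616*219 + 193 = 134904 + 193 = 135097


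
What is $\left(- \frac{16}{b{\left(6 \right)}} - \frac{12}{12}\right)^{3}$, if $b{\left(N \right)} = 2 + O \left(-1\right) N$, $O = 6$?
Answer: $- \frac{729}{4913} \approx -0.14838$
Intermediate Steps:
$b{\left(N \right)} = 2 - 6 N$ ($b{\left(N \right)} = 2 + 6 \left(-1\right) N = 2 - 6 N$)
$\left(- \frac{16}{b{\left(6 \right)}} - \frac{12}{12}\right)^{3} = \left(- \frac{16}{2 - 36} - \frac{12}{12}\right)^{3} = \left(- \frac{16}{2 - 36} - 1\right)^{3} = \left(- \frac{16}{-34} - 1\right)^{3} = \left(\left(-16\right) \left(- \frac{1}{34}\right) - 1\right)^{3} = \left(\frac{8}{17} - 1\right)^{3} = \left(- \frac{9}{17}\right)^{3} = - \frac{729}{4913}$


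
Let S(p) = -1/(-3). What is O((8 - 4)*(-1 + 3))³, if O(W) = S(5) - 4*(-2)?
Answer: 15625/27 ≈ 578.70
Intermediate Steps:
S(p) = ⅓ (S(p) = -1*(-⅓) = ⅓)
O(W) = 25/3 (O(W) = ⅓ - 4*(-2) = ⅓ + 8 = 25/3)
O((8 - 4)*(-1 + 3))³ = (25/3)³ = 15625/27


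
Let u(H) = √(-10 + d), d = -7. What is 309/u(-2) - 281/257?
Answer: -281/257 - 309*I*√17/17 ≈ -1.0934 - 74.943*I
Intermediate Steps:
u(H) = I*√17 (u(H) = √(-10 - 7) = √(-17) = I*√17)
309/u(-2) - 281/257 = 309/((I*√17)) - 281/257 = 309*(-I*√17/17) - 281*1/257 = -309*I*√17/17 - 281/257 = -281/257 - 309*I*√17/17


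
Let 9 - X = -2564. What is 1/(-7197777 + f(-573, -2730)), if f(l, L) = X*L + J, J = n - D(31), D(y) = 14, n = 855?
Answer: -1/14221226 ≈ -7.0317e-8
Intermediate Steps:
X = 2573 (X = 9 - 1*(-2564) = 9 + 2564 = 2573)
J = 841 (J = 855 - 1*14 = 855 - 14 = 841)
f(l, L) = 841 + 2573*L (f(l, L) = 2573*L + 841 = 841 + 2573*L)
1/(-7197777 + f(-573, -2730)) = 1/(-7197777 + (841 + 2573*(-2730))) = 1/(-7197777 + (841 - 7024290)) = 1/(-7197777 - 7023449) = 1/(-14221226) = -1/14221226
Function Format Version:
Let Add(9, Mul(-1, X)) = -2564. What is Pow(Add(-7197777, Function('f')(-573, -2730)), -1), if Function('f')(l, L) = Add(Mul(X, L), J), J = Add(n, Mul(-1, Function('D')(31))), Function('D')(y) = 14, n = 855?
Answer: Rational(-1, 14221226) ≈ -7.0317e-8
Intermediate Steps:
X = 2573 (X = Add(9, Mul(-1, -2564)) = Add(9, 2564) = 2573)
J = 841 (J = Add(855, Mul(-1, 14)) = Add(855, -14) = 841)
Function('f')(l, L) = Add(841, Mul(2573, L)) (Function('f')(l, L) = Add(Mul(2573, L), 841) = Add(841, Mul(2573, L)))
Pow(Add(-7197777, Function('f')(-573, -2730)), -1) = Pow(Add(-7197777, Add(841, Mul(2573, -2730))), -1) = Pow(Add(-7197777, Add(841, -7024290)), -1) = Pow(Add(-7197777, -7023449), -1) = Pow(-14221226, -1) = Rational(-1, 14221226)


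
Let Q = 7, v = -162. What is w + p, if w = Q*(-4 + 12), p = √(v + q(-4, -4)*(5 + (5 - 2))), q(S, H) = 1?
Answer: 56 + I*√154 ≈ 56.0 + 12.41*I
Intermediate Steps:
p = I*√154 (p = √(-162 + 1*(5 + (5 - 2))) = √(-162 + 1*(5 + 3)) = √(-162 + 1*8) = √(-162 + 8) = √(-154) = I*√154 ≈ 12.41*I)
w = 56 (w = 7*(-4 + 12) = 7*8 = 56)
w + p = 56 + I*√154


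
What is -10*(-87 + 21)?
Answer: 660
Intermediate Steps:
-10*(-87 + 21) = -10*(-66) = 660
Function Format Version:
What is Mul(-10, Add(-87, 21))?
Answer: 660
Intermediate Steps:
Mul(-10, Add(-87, 21)) = Mul(-10, -66) = 660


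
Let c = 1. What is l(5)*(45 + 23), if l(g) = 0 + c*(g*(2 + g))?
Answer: 2380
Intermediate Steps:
l(g) = g*(2 + g) (l(g) = 0 + 1*(g*(2 + g)) = 0 + g*(2 + g) = g*(2 + g))
l(5)*(45 + 23) = (5*(2 + 5))*(45 + 23) = (5*7)*68 = 35*68 = 2380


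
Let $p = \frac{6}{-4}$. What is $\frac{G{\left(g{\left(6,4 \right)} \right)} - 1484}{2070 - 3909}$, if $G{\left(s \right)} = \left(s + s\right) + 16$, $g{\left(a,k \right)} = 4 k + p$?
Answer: $\frac{1439}{1839} \approx 0.78249$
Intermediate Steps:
$p = - \frac{3}{2}$ ($p = 6 \left(- \frac{1}{4}\right) = - \frac{3}{2} \approx -1.5$)
$g{\left(a,k \right)} = - \frac{3}{2} + 4 k$ ($g{\left(a,k \right)} = 4 k - \frac{3}{2} = - \frac{3}{2} + 4 k$)
$G{\left(s \right)} = 16 + 2 s$ ($G{\left(s \right)} = 2 s + 16 = 16 + 2 s$)
$\frac{G{\left(g{\left(6,4 \right)} \right)} - 1484}{2070 - 3909} = \frac{\left(16 + 2 \left(- \frac{3}{2} + 4 \cdot 4\right)\right) - 1484}{2070 - 3909} = \frac{\left(16 + 2 \left(- \frac{3}{2} + 16\right)\right) - 1484}{-1839} = \left(\left(16 + 2 \cdot \frac{29}{2}\right) - 1484\right) \left(- \frac{1}{1839}\right) = \left(\left(16 + 29\right) - 1484\right) \left(- \frac{1}{1839}\right) = \left(45 - 1484\right) \left(- \frac{1}{1839}\right) = \left(-1439\right) \left(- \frac{1}{1839}\right) = \frac{1439}{1839}$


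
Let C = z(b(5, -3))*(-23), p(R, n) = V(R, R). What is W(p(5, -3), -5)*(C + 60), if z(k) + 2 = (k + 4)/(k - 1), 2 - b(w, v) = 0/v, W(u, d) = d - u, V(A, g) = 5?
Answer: 320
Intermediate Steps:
p(R, n) = 5
b(w, v) = 2 (b(w, v) = 2 - 0/v = 2 - 1*0 = 2 + 0 = 2)
z(k) = -2 + (4 + k)/(-1 + k) (z(k) = -2 + (k + 4)/(k - 1) = -2 + (4 + k)/(-1 + k))
C = -92 (C = ((6 - 1*2)/(-1 + 2))*(-23) = ((6 - 2)/1)*(-23) = (1*4)*(-23) = 4*(-23) = -92)
W(p(5, -3), -5)*(C + 60) = (-5 - 1*5)*(-92 + 60) = (-5 - 5)*(-32) = -10*(-32) = 320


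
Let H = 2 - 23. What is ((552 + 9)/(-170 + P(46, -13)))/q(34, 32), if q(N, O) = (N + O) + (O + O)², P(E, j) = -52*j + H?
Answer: 561/2018570 ≈ 0.00027792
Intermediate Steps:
H = -21
P(E, j) = -21 - 52*j (P(E, j) = -52*j - 21 = -21 - 52*j)
q(N, O) = N + O + 4*O² (q(N, O) = (N + O) + (2*O)² = (N + O) + 4*O² = N + O + 4*O²)
((552 + 9)/(-170 + P(46, -13)))/q(34, 32) = ((552 + 9)/(-170 + (-21 - 52*(-13))))/(34 + 32 + 4*32²) = (561/(-170 + (-21 + 676)))/(34 + 32 + 4*1024) = (561/(-170 + 655))/(34 + 32 + 4096) = (561/485)/4162 = (561*(1/485))*(1/4162) = (561/485)*(1/4162) = 561/2018570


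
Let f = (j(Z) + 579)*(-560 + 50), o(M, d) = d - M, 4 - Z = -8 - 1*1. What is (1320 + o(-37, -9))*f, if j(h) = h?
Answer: -406988160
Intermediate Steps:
Z = 13 (Z = 4 - (-8 - 1*1) = 4 - (-8 - 1) = 4 - 1*(-9) = 4 + 9 = 13)
f = -301920 (f = (13 + 579)*(-560 + 50) = 592*(-510) = -301920)
(1320 + o(-37, -9))*f = (1320 + (-9 - 1*(-37)))*(-301920) = (1320 + (-9 + 37))*(-301920) = (1320 + 28)*(-301920) = 1348*(-301920) = -406988160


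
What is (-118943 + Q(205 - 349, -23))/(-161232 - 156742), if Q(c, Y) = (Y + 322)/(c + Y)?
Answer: 9931890/26550829 ≈ 0.37407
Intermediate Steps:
Q(c, Y) = (322 + Y)/(Y + c)
(-118943 + Q(205 - 349, -23))/(-161232 - 156742) = (-118943 + (322 - 23)/(-23 + (205 - 349)))/(-161232 - 156742) = (-118943 + 299/(-23 - 144))/(-317974) = (-118943 + 299/(-167))*(-1/317974) = (-118943 - 1/167*299)*(-1/317974) = (-118943 - 299/167)*(-1/317974) = -19863780/167*(-1/317974) = 9931890/26550829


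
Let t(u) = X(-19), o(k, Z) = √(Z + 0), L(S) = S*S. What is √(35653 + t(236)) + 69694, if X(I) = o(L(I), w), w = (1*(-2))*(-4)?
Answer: 69694 + √(35653 + 2*√2) ≈ 69883.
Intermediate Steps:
L(S) = S²
w = 8 (w = -2*(-4) = 8)
o(k, Z) = √Z
X(I) = 2*√2 (X(I) = √8 = 2*√2)
t(u) = 2*√2
√(35653 + t(236)) + 69694 = √(35653 + 2*√2) + 69694 = 69694 + √(35653 + 2*√2)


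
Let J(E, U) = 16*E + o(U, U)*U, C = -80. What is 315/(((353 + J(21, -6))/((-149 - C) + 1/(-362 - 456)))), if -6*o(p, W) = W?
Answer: -17779545/558694 ≈ -31.823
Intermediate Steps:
o(p, W) = -W/6
J(E, U) = 16*E - U**2/6 (J(E, U) = 16*E + (-U/6)*U = 16*E - U**2/6)
315/(((353 + J(21, -6))/((-149 - C) + 1/(-362 - 456)))) = 315/(((353 + (16*21 - 1/6*(-6)**2))/((-149 - 1*(-80)) + 1/(-362 - 456)))) = 315/(((353 + (336 - 1/6*36))/((-149 + 80) + 1/(-818)))) = 315/(((353 + (336 - 6))/(-69 - 1/818))) = 315/(((353 + 330)/(-56443/818))) = 315/((683*(-818/56443))) = 315/(-558694/56443) = 315*(-56443/558694) = -17779545/558694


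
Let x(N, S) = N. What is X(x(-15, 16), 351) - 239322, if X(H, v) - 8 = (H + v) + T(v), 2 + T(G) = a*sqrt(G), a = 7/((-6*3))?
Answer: -238980 - 7*sqrt(39)/6 ≈ -2.3899e+5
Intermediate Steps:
a = -7/18 (a = 7/(-18) = 7*(-1/18) = -7/18 ≈ -0.38889)
T(G) = -2 - 7*sqrt(G)/18
X(H, v) = 6 + H + v - 7*sqrt(v)/18 (X(H, v) = 8 + ((H + v) + (-2 - 7*sqrt(v)/18)) = 8 + (-2 + H + v - 7*sqrt(v)/18) = 6 + H + v - 7*sqrt(v)/18)
X(x(-15, 16), 351) - 239322 = (6 - 15 + 351 - 7*sqrt(39)/6) - 239322 = (342 - 7*sqrt(39)/6) - 239322 = -238980 - 7*sqrt(39)/6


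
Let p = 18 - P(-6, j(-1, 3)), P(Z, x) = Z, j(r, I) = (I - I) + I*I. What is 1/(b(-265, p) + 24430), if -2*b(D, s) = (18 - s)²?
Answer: 1/24412 ≈ 4.0963e-5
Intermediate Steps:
j(r, I) = I² (j(r, I) = 0 + I² = I²)
p = 24 (p = 18 - 1*(-6) = 18 + 6 = 24)
b(D, s) = -(18 - s)²/2
1/(b(-265, p) + 24430) = 1/(-(-18 + 24)²/2 + 24430) = 1/(-½*6² + 24430) = 1/(-½*36 + 24430) = 1/(-18 + 24430) = 1/24412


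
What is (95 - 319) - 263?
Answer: -487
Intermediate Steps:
(95 - 319) - 263 = -224 - 263 = -487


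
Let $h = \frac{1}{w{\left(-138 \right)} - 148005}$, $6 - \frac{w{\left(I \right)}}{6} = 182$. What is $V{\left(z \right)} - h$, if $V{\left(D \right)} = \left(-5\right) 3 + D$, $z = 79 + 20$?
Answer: $\frac{12521125}{149061} \approx 84.0$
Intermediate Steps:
$w{\left(I \right)} = -1056$ ($w{\left(I \right)} = 36 - 1092 = -1056$)
$z = 99$
$V{\left(D \right)} = -15 + D$
$h = - \frac{1}{149061}$ ($h = \frac{1}{-1056 - 148005} = \frac{1}{-149061} = - \frac{1}{149061} \approx -6.7087 \cdot 10^{-6}$)
$V{\left(z \right)} - h = \left(-15 + 99\right) - - \frac{1}{149061} = 84 + \frac{1}{149061} = \frac{12521125}{149061}$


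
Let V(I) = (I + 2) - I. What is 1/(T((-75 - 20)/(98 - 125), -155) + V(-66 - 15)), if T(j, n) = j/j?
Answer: ⅓ ≈ 0.33333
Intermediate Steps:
V(I) = 2 (V(I) = (2 + I) - I = 2)
T(j, n) = 1
1/(T((-75 - 20)/(98 - 125), -155) + V(-66 - 15)) = 1/(1 + 2) = 1/3 = ⅓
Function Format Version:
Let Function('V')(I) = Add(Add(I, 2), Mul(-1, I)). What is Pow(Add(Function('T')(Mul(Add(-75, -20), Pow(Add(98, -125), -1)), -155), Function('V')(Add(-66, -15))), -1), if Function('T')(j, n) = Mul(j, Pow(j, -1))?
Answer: Rational(1, 3) ≈ 0.33333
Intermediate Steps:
Function('V')(I) = 2 (Function('V')(I) = Add(Add(2, I), Mul(-1, I)) = 2)
Function('T')(j, n) = 1
Pow(Add(Function('T')(Mul(Add(-75, -20), Pow(Add(98, -125), -1)), -155), Function('V')(Add(-66, -15))), -1) = Pow(Add(1, 2), -1) = Pow(3, -1) = Rational(1, 3)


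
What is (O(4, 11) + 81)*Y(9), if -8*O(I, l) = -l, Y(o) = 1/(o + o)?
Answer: 659/144 ≈ 4.5764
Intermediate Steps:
Y(o) = 1/(2*o)
O(I, l) = l/8 (O(I, l) = -(-1)*l/8 = l/8)
(O(4, 11) + 81)*Y(9) = ((1/8)*11 + 81)*((1/2)/9) = (11/8 + 81)*((1/2)*(1/9)) = (659/8)*(1/18) = 659/144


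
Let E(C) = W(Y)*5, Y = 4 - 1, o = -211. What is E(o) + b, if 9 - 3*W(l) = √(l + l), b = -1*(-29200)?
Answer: 29215 - 5*√6/3 ≈ 29211.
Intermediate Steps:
Y = 3
b = 29200
W(l) = 3 - √2*√l/3 (W(l) = 3 - √(l + l)/3 = 3 - √2*√l/3)
E(C) = 15 - 5*√6/3 (E(C) = (3 - √2*√3/3)*5 = (3 - √6/3)*5 = 15 - 5*√6/3)
E(o) + b = (15 - 5*√6/3) + 29200 = 29215 - 5*√6/3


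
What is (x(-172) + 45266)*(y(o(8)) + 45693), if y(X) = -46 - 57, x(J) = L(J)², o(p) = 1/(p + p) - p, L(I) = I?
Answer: 3412411500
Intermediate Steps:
o(p) = 1/(2*p) - p
x(J) = J²
y(X) = -103
(x(-172) + 45266)*(y(o(8)) + 45693) = ((-172)² + 45266)*(-103 + 45693) = (29584 + 45266)*45590 = 74850*45590 = 3412411500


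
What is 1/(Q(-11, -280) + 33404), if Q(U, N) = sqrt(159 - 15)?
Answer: 1/33416 ≈ 2.9926e-5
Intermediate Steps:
Q(U, N) = 12 (Q(U, N) = sqrt(144) = 12)
1/(Q(-11, -280) + 33404) = 1/(12 + 33404) = 1/33416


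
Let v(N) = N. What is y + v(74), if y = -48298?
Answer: -48224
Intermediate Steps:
y + v(74) = -48298 + 74 = -48224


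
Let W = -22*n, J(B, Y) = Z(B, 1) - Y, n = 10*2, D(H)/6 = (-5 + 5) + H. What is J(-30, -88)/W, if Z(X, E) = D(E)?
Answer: -47/220 ≈ -0.21364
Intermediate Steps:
D(H) = 6*H (D(H) = 6*((-5 + 5) + H) = 6*(0 + H) = 6*H)
Z(X, E) = 6*E
n = 20
J(B, Y) = 6 - Y (J(B, Y) = 6*1 - Y = 6 - Y)
W = -440 (W = -22*20 = -440)
J(-30, -88)/W = (6 - 1*(-88))/(-440) = (6 + 88)*(-1/440) = 94*(-1/440) = -47/220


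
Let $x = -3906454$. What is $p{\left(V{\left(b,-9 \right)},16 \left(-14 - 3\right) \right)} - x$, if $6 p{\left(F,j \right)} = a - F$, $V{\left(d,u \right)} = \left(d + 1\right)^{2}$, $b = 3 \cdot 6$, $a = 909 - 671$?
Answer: $\frac{7812867}{2} \approx 3.9064 \cdot 10^{6}$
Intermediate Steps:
$a = 238$ ($a = 909 - 671 = 238$)
$b = 18$
$V{\left(d,u \right)} = \left(1 + d\right)^{2}$
$p{\left(F,j \right)} = \frac{119}{3} - \frac{F}{6}$ ($p{\left(F,j \right)} = \frac{238 - F}{6} = \frac{119}{3} - \frac{F}{6}$)
$p{\left(V{\left(b,-9 \right)},16 \left(-14 - 3\right) \right)} - x = \left(\frac{119}{3} - \frac{\left(1 + 18\right)^{2}}{6}\right) - -3906454 = \left(\frac{119}{3} - \frac{19^{2}}{6}\right) + 3906454 = \left(\frac{119}{3} - \frac{361}{6}\right) + 3906454 = - \frac{41}{2} + 3906454 = \frac{7812867}{2}$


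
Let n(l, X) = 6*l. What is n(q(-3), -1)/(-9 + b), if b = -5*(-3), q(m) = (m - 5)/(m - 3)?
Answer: 4/3 ≈ 1.3333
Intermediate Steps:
q(m) = (-5 + m)/(-3 + m)
b = 15
n(q(-3), -1)/(-9 + b) = (6*((-5 - 3)/(-3 - 3)))/(-9 + 15) = (6*(-8/(-6)))/6 = (6*(-⅙*(-8)))*(⅙) = (6*(4/3))*(⅙) = 8*(⅙) = 4/3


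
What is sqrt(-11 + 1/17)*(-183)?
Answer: -183*I*sqrt(3162)/17 ≈ -605.32*I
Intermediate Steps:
sqrt(-11 + 1/17)*(-183) = sqrt(-186/17)*(-183) = (I*sqrt(3162)/17)*(-183) = -183*I*sqrt(3162)/17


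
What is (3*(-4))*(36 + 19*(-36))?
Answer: 7776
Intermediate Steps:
(3*(-4))*(36 + 19*(-36)) = -12*(36 - 684) = -12*(-648) = 7776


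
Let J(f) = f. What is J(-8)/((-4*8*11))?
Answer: 1/44 ≈ 0.022727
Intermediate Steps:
J(-8)/((-4*8*11)) = -8/(-4*8*11) = -8/((-32*11)) = -8/(-352) = -8*(-1/352) = 1/44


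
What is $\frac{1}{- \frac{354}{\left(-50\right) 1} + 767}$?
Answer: $\frac{25}{19352} \approx 0.0012919$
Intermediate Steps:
$\frac{1}{- \frac{354}{\left(-50\right) 1} + 767} = \frac{1}{- \frac{354}{-50} + 767} = \frac{1}{\left(-354\right) \left(- \frac{1}{50}\right) + 767} = \frac{1}{\frac{177}{25} + 767} = \frac{1}{\frac{19352}{25}} = \frac{25}{19352}$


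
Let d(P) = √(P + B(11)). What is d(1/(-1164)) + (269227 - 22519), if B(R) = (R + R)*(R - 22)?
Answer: 246708 + I*√81971499/582 ≈ 2.4671e+5 + 15.556*I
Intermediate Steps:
B(R) = 2*R*(-22 + R) (B(R) = (2*R)*(-22 + R) = 2*R*(-22 + R))
d(P) = √(-242 + P) (d(P) = √(P + 2*11*(-22 + 11)) = √(P + 2*11*(-11)) = √(P - 242) = √(-242 + P))
d(1/(-1164)) + (269227 - 22519) = √(-242 + 1/(-1164)) + (269227 - 22519) = √(-242 - 1/1164) + 246708 = √(-281689/1164) + 246708 = I*√81971499/582 + 246708 = 246708 + I*√81971499/582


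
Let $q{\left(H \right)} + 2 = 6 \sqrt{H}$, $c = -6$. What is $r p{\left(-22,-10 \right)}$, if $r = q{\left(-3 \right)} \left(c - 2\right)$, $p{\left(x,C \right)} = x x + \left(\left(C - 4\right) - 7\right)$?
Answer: $7408 - 22224 i \sqrt{3} \approx 7408.0 - 38493.0 i$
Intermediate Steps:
$q{\left(H \right)} = -2 + 6 \sqrt{H}$
$p{\left(x,C \right)} = -11 + C + x^{2}$ ($p{\left(x,C \right)} = x^{2} + \left(\left(-4 + C\right) - 7\right) = x^{2} + \left(-11 + C\right) = -11 + C + x^{2}$)
$r = 16 - 48 i \sqrt{3}$ ($r = \left(-2 + 6 \sqrt{-3}\right) \left(-6 - 2\right) = \left(-2 + 6 i \sqrt{3}\right) \left(-8\right) = 16 - 48 i \sqrt{3} \approx 16.0 - 83.138 i$)
$r p{\left(-22,-10 \right)} = \left(16 - 48 i \sqrt{3}\right) \left(-11 - 10 + \left(-22\right)^{2}\right) = \left(16 - 48 i \sqrt{3}\right) \left(-11 - 10 + 484\right) = \left(16 - 48 i \sqrt{3}\right) 463 = 7408 - 22224 i \sqrt{3}$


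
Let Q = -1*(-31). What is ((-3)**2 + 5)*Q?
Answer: 434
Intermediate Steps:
Q = 31
((-3)**2 + 5)*Q = ((-3)**2 + 5)*31 = (9 + 5)*31 = 14*31 = 434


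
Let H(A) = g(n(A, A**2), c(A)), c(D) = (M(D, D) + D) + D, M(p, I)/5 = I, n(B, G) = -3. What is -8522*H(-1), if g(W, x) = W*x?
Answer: -178962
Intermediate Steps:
M(p, I) = 5*I
c(D) = 7*D (c(D) = (5*D + D) + D = 6*D + D = 7*D)
H(A) = -21*A
-8522*H(-1) = -(-178962)*(-1) = -8522*21 = -178962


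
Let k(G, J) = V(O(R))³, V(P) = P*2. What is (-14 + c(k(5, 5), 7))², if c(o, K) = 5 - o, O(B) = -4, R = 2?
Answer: 253009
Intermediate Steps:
V(P) = 2*P
k(G, J) = -512 (k(G, J) = (2*(-4))³ = (-8)³ = -512)
(-14 + c(k(5, 5), 7))² = (-14 + (5 - 1*(-512)))² = (-14 + (5 + 512))² = (-14 + 517)² = 503² = 253009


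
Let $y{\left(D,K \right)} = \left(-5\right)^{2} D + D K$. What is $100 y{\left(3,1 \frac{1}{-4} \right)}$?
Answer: $7425$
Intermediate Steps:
$y{\left(D,K \right)} = 25 D + D K$
$100 y{\left(3,1 \frac{1}{-4} \right)} = 100 \cdot 3 \left(25 + 1 \frac{1}{-4}\right) = 100 \cdot 3 \left(25 + 1 \left(- \frac{1}{4}\right)\right) = 100 \cdot 3 \left(25 - \frac{1}{4}\right) = 100 \cdot 3 \cdot \frac{99}{4} = 100 \cdot \frac{297}{4} = 7425$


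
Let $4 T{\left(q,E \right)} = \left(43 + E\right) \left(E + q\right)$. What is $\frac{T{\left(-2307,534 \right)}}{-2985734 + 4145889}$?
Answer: $- \frac{1023021}{4640620} \approx -0.22045$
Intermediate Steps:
$T{\left(q,E \right)} = \frac{\left(43 + E\right) \left(E + q\right)}{4}$
$\frac{T{\left(-2307,534 \right)}}{-2985734 + 4145889} = \frac{\frac{534^{2}}{4} + \frac{43}{4} \cdot 534 + \frac{43}{4} \left(-2307\right) + \frac{1}{4} \cdot 534 \left(-2307\right)}{-2985734 + 4145889} = \frac{\frac{1}{4} \cdot 285156 + \frac{11481}{2} - \frac{99201}{4} - \frac{615969}{2}}{1160155} = \left(71289 + \frac{11481}{2} - \frac{99201}{4} - \frac{615969}{2}\right) \frac{1}{1160155} = \left(- \frac{1023021}{4}\right) \frac{1}{1160155} = - \frac{1023021}{4640620}$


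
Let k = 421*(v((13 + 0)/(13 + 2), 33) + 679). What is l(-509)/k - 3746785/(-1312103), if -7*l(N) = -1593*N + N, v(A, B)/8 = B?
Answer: 9349160397701/3646361791163 ≈ 2.5640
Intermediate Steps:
v(A, B) = 8*B
l(N) = 1592*N/7 (l(N) = -(-1593*N + N)/7 = -(-1592)*N/7 = 1592*N/7)
k = 397003 (k = 421*(8*33 + 679) = 421*(264 + 679) = 421*943 = 397003)
l(-509)/k - 3746785/(-1312103) = ((1592/7)*(-509))/397003 - 3746785/(-1312103) = -810328/7*1/397003 - 3746785*(-1/1312103) = -810328/2779021 + 3746785/1312103 = 9349160397701/3646361791163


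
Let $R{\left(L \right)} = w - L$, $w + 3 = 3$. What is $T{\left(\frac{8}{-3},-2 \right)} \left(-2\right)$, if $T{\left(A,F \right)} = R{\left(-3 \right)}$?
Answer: $-6$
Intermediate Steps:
$w = 0$ ($w = -3 + 3 = 0$)
$R{\left(L \right)} = - L$ ($R{\left(L \right)} = 0 - L = - L$)
$T{\left(A,F \right)} = 3$ ($T{\left(A,F \right)} = \left(-1\right) \left(-3\right) = 3$)
$T{\left(\frac{8}{-3},-2 \right)} \left(-2\right) = 3 \left(-2\right) = -6$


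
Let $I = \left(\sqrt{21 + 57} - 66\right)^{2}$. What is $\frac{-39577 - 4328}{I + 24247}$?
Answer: $- \frac{1259239305}{821240689} - \frac{5795460 \sqrt{78}}{821240689} \approx -1.5957$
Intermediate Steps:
$I = \left(-66 + \sqrt{78}\right)^{2}$ ($I = \left(\sqrt{78} - 66\right)^{2} = \left(-66 + \sqrt{78}\right)^{2} \approx 3268.2$)
$\frac{-39577 - 4328}{I + 24247} = \frac{-39577 - 4328}{\left(66 - \sqrt{78}\right)^{2} + 24247} = - \frac{43905}{24247 + \left(66 - \sqrt{78}\right)^{2}}$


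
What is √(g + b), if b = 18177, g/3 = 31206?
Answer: √111795 ≈ 334.36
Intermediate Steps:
g = 93618 (g = 3*31206 = 93618)
√(g + b) = √(93618 + 18177) = √111795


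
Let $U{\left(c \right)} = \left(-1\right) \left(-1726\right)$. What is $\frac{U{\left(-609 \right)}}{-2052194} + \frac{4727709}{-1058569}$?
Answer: $- \frac{4852001566820}{1086194475193} \approx -4.467$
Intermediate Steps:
$U{\left(c \right)} = 1726$
$\frac{U{\left(-609 \right)}}{-2052194} + \frac{4727709}{-1058569} = \frac{1726}{-2052194} + \frac{4727709}{-1058569} = 1726 \left(- \frac{1}{2052194}\right) + 4727709 \left(- \frac{1}{1058569}\right) = - \frac{863}{1026097} - \frac{4727709}{1058569} = - \frac{4852001566820}{1086194475193}$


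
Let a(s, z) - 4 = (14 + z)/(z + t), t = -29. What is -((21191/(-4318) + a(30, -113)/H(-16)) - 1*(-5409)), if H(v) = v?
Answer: -26506973403/4905248 ≈ -5403.8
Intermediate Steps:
a(s, z) = 4 + (14 + z)/(-29 + z) (a(s, z) = 4 + (14 + z)/(z - 29) = 4 + (14 + z)/(-29 + z))
-((21191/(-4318) + a(30, -113)/H(-16)) - 1*(-5409)) = -((21191/(-4318) + ((-102 + 5*(-113))/(-29 - 113))/(-16)) - 1*(-5409)) = -((21191*(-1/4318) + ((-102 - 565)/(-142))*(-1/16)) + 5409) = -((-21191/4318 - 1/142*(-667)*(-1/16)) + 5409) = -((-21191/4318 + (667/142)*(-1/16)) + 5409) = -((-21191/4318 - 667/2272) + 5409) = -(-25513029/4905248 + 5409) = -1*26506973403/4905248 = -26506973403/4905248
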